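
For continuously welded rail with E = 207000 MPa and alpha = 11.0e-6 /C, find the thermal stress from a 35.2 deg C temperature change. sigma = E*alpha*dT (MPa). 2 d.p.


sigma = E * alpha * dT
sigma = 207000 * 11.0e-6 * 35.2
sigma = 2.277 * 35.2
sigma = 80.15 MPa

80.15


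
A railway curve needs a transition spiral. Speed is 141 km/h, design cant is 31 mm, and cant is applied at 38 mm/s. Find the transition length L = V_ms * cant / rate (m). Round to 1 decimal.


Convert speed: V = 141 / 3.6 = 39.1667 m/s
L = 39.1667 * 31 / 38
L = 1214.1667 / 38
L = 32.0 m

32.0


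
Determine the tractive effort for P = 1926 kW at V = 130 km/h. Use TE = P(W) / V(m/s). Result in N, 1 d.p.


Convert: P = 1926 kW = 1926000 W
V = 130 / 3.6 = 36.1111 m/s
TE = 1926000 / 36.1111
TE = 53335.4 N

53335.4


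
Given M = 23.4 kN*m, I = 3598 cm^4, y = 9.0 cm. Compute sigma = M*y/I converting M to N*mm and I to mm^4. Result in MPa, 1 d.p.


Convert units:
M = 23.4 kN*m = 23400000 N*mm
y = 9.0 cm = 90 mm
I = 3598 cm^4 = 35980000 mm^4
sigma = 23400000 * 90 / 35980000
sigma = 58.5 MPa

58.5


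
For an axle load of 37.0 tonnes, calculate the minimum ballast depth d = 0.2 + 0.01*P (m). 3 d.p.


d = 0.2 + 0.01 * 37.0
d = 0.2 + 0.37
d = 0.570 m

0.570


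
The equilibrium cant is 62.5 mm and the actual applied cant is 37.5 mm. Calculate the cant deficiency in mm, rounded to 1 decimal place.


Cant deficiency = equilibrium cant - actual cant
CD = 62.5 - 37.5
CD = 25.0 mm

25.0


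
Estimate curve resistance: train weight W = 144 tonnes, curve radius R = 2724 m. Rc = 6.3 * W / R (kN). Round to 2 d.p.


Rc = 6.3 * W / R
Rc = 6.3 * 144 / 2724
Rc = 907.2 / 2724
Rc = 0.33 kN

0.33


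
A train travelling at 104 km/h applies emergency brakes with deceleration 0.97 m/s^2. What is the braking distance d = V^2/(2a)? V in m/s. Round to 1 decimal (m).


Convert speed: V = 104 / 3.6 = 28.8889 m/s
V^2 = 834.5679
d = 834.5679 / (2 * 0.97)
d = 834.5679 / 1.94
d = 430.2 m

430.2


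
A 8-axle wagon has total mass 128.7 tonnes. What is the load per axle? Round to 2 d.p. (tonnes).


Load per axle = total weight / number of axles
Load = 128.7 / 8
Load = 16.09 tonnes

16.09


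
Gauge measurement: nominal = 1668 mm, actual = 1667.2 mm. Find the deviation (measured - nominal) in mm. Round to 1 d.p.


Deviation = measured - nominal
Deviation = 1667.2 - 1668
Deviation = -0.8 mm

-0.8


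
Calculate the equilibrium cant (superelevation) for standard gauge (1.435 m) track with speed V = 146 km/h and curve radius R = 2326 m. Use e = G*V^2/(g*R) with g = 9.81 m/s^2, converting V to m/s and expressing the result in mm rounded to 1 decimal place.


Convert speed: V = 146 / 3.6 = 40.5556 m/s
Apply formula: e = 1.435 * 40.5556^2 / (9.81 * 2326)
e = 1.435 * 1644.7531 / 22818.06
e = 0.103437 m = 103.4 mm

103.4


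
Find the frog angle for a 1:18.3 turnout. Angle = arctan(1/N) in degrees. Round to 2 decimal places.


1/N = 1/18.3 = 0.054645
angle = arctan(0.054645) = 0.054591 rad
angle = 0.054591 * 180/pi = 3.13 degrees

3.13


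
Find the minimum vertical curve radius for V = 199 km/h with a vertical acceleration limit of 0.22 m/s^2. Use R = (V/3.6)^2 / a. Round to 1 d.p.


Convert speed: V = 199 / 3.6 = 55.2778 m/s
V^2 = 3055.6327 m^2/s^2
R_v = 3055.6327 / 0.22
R_v = 13889.2 m

13889.2


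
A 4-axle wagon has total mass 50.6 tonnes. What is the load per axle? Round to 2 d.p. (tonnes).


Load per axle = total weight / number of axles
Load = 50.6 / 4
Load = 12.65 tonnes

12.65


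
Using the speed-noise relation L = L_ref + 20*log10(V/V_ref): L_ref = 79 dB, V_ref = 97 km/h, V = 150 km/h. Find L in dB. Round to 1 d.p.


V/V_ref = 150 / 97 = 1.546392
log10(1.546392) = 0.18932
20 * 0.18932 = 3.7864
L = 79 + 3.7864 = 82.8 dB

82.8


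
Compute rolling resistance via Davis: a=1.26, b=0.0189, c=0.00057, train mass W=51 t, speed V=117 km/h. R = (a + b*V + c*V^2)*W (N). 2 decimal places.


b*V = 0.0189 * 117 = 2.2113
c*V^2 = 0.00057 * 13689 = 7.80273
R_per_t = 1.26 + 2.2113 + 7.80273 = 11.27403 N/t
R_total = 11.27403 * 51 = 574.98 N

574.98


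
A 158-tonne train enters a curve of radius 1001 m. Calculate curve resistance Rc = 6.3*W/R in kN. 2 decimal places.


Rc = 6.3 * W / R
Rc = 6.3 * 158 / 1001
Rc = 995.4 / 1001
Rc = 0.99 kN

0.99


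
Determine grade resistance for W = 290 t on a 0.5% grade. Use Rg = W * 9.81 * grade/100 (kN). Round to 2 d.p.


Rg = W * 9.81 * grade / 100
Rg = 290 * 9.81 * 0.5 / 100
Rg = 2844.9 * 0.005
Rg = 14.22 kN

14.22


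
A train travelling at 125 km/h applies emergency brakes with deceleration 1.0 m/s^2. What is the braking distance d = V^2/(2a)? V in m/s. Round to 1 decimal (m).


Convert speed: V = 125 / 3.6 = 34.7222 m/s
V^2 = 1205.6327
d = 1205.6327 / (2 * 1.0)
d = 1205.6327 / 2.0
d = 602.8 m

602.8


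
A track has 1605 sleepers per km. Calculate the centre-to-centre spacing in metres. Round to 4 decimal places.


Spacing = 1000 m / number of sleepers
Spacing = 1000 / 1605
Spacing = 0.6231 m

0.6231


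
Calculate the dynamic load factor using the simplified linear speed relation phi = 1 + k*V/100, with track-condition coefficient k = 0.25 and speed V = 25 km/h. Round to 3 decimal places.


phi = 1 + k * V / 100
phi = 1 + 0.25 * 25 / 100
phi = 1 + 0.0625
phi = 1.063

1.063


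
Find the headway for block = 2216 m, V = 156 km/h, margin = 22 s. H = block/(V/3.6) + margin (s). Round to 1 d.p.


V = 156 / 3.6 = 43.3333 m/s
Block traversal time = 2216 / 43.3333 = 51.1385 s
Headway = 51.1385 + 22
Headway = 73.1 s

73.1


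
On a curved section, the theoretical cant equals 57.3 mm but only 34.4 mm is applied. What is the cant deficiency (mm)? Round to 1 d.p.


Cant deficiency = equilibrium cant - actual cant
CD = 57.3 - 34.4
CD = 22.9 mm

22.9


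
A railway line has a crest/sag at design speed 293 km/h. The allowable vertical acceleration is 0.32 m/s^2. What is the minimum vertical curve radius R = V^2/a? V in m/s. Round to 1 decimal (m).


Convert speed: V = 293 / 3.6 = 81.3889 m/s
V^2 = 6624.1512 m^2/s^2
R_v = 6624.1512 / 0.32
R_v = 20700.5 m

20700.5


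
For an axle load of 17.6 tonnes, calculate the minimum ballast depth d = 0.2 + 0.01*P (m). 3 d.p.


d = 0.2 + 0.01 * 17.6
d = 0.2 + 0.176
d = 0.376 m

0.376


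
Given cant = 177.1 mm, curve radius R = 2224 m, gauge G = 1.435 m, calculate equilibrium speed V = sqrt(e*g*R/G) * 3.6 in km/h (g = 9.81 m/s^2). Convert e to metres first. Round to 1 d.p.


Convert cant: e = 177.1 mm = 0.1771 m
V_ms = sqrt(0.1771 * 9.81 * 2224 / 1.435)
V_ms = sqrt(2692.591376) = 51.8902 m/s
V = 51.8902 * 3.6 = 186.8 km/h

186.8


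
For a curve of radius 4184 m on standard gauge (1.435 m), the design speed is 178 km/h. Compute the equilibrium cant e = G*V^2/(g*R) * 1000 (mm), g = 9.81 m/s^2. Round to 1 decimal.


Convert speed: V = 178 / 3.6 = 49.4444 m/s
Apply formula: e = 1.435 * 49.4444^2 / (9.81 * 4184)
e = 1.435 * 2444.7531 / 41045.04
e = 0.085472 m = 85.5 mm

85.5


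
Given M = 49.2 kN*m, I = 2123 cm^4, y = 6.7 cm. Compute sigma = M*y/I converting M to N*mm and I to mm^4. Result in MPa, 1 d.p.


Convert units:
M = 49.2 kN*m = 49200000 N*mm
y = 6.7 cm = 67 mm
I = 2123 cm^4 = 21230000 mm^4
sigma = 49200000 * 67 / 21230000
sigma = 155.3 MPa

155.3


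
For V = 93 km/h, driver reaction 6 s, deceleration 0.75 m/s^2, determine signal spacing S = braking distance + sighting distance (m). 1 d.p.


V = 93 / 3.6 = 25.8333 m/s
Braking distance = 25.8333^2 / (2*0.75) = 444.9074 m
Sighting distance = 25.8333 * 6 = 155.0 m
S = 444.9074 + 155.0 = 599.9 m

599.9


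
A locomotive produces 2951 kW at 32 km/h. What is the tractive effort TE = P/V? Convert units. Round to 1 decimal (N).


Convert: P = 2951 kW = 2951000 W
V = 32 / 3.6 = 8.8889 m/s
TE = 2951000 / 8.8889
TE = 331987.5 N

331987.5


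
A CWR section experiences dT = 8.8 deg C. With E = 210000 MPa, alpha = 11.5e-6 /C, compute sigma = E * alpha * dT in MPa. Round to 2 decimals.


sigma = E * alpha * dT
sigma = 210000 * 11.5e-6 * 8.8
sigma = 2.415 * 8.8
sigma = 21.25 MPa

21.25


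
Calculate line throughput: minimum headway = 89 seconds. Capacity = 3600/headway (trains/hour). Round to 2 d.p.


Capacity = 3600 / headway
Capacity = 3600 / 89
Capacity = 40.45 trains/hour

40.45


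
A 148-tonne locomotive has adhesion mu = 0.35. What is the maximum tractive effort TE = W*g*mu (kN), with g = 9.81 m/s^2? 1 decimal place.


TE_max = W * g * mu
TE_max = 148 * 9.81 * 0.35
TE_max = 1451.88 * 0.35
TE_max = 508.2 kN

508.2


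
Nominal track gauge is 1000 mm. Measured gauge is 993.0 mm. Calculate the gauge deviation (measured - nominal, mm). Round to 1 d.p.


Deviation = measured - nominal
Deviation = 993.0 - 1000
Deviation = -7.0 mm

-7.0


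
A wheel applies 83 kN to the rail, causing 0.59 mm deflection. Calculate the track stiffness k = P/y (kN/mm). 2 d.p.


Track stiffness k = P / y
k = 83 / 0.59
k = 140.68 kN/mm

140.68


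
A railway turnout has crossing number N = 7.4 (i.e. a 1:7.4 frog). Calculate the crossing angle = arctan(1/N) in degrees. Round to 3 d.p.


1/N = 1/7.4 = 0.135135
angle = arctan(0.135135) = 0.134321 rad
angle = 0.134321 * 180/pi = 7.696 degrees

7.696


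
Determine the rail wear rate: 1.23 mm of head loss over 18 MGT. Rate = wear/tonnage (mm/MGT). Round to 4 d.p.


Wear rate = total wear / cumulative tonnage
Rate = 1.23 / 18
Rate = 0.0683 mm/MGT

0.0683


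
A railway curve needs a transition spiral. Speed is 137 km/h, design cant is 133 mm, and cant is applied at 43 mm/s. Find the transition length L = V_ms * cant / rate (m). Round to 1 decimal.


Convert speed: V = 137 / 3.6 = 38.0556 m/s
L = 38.0556 * 133 / 43
L = 5061.3889 / 43
L = 117.7 m

117.7


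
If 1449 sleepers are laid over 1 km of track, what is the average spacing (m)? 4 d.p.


Spacing = 1000 m / number of sleepers
Spacing = 1000 / 1449
Spacing = 0.6901 m

0.6901


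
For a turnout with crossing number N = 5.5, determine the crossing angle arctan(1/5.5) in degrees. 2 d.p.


1/N = 1/5.5 = 0.181818
angle = arctan(0.181818) = 0.179853 rad
angle = 0.179853 * 180/pi = 10.30 degrees

10.30


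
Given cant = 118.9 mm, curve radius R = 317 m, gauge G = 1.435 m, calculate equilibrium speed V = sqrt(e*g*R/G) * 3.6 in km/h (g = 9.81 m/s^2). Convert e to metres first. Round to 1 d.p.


Convert cant: e = 118.9 mm = 0.1189 m
V_ms = sqrt(0.1189 * 9.81 * 317 / 1.435)
V_ms = sqrt(257.666657) = 16.052 m/s
V = 16.052 * 3.6 = 57.8 km/h

57.8


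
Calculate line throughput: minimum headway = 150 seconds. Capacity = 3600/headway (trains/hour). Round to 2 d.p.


Capacity = 3600 / headway
Capacity = 3600 / 150
Capacity = 24.00 trains/hour

24.00


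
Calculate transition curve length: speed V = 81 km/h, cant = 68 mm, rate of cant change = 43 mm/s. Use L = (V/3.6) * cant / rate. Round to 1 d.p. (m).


Convert speed: V = 81 / 3.6 = 22.5 m/s
L = 22.5 * 68 / 43
L = 1530.0 / 43
L = 35.6 m

35.6


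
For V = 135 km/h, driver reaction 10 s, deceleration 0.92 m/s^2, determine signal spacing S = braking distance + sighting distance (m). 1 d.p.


V = 135 / 3.6 = 37.5 m/s
Braking distance = 37.5^2 / (2*0.92) = 764.2663 m
Sighting distance = 37.5 * 10 = 375.0 m
S = 764.2663 + 375.0 = 1139.3 m

1139.3


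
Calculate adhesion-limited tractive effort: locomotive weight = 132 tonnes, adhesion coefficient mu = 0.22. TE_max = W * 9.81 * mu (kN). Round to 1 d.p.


TE_max = W * g * mu
TE_max = 132 * 9.81 * 0.22
TE_max = 1294.92 * 0.22
TE_max = 284.9 kN

284.9


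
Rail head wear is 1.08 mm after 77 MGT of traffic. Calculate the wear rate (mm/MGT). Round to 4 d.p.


Wear rate = total wear / cumulative tonnage
Rate = 1.08 / 77
Rate = 0.0140 mm/MGT

0.0140


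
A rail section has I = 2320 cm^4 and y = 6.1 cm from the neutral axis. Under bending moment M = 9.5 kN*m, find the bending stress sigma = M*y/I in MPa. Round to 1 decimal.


Convert units:
M = 9.5 kN*m = 9500000 N*mm
y = 6.1 cm = 61 mm
I = 2320 cm^4 = 23200000 mm^4
sigma = 9500000 * 61 / 23200000
sigma = 25.0 MPa

25.0


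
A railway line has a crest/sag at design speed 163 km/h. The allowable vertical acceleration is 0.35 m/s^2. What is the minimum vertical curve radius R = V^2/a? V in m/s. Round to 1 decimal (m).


Convert speed: V = 163 / 3.6 = 45.2778 m/s
V^2 = 2050.0772 m^2/s^2
R_v = 2050.0772 / 0.35
R_v = 5857.4 m

5857.4


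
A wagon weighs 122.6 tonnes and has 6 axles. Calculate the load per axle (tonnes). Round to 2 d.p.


Load per axle = total weight / number of axles
Load = 122.6 / 6
Load = 20.43 tonnes

20.43


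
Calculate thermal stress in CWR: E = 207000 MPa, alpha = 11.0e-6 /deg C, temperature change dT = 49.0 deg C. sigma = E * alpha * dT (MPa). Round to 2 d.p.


sigma = E * alpha * dT
sigma = 207000 * 11.0e-6 * 49.0
sigma = 2.277 * 49.0
sigma = 111.57 MPa

111.57


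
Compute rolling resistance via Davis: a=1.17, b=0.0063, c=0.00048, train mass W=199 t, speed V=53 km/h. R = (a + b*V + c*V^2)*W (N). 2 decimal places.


b*V = 0.0063 * 53 = 0.3339
c*V^2 = 0.00048 * 2809 = 1.34832
R_per_t = 1.17 + 0.3339 + 1.34832 = 2.85222 N/t
R_total = 2.85222 * 199 = 567.59 N

567.59


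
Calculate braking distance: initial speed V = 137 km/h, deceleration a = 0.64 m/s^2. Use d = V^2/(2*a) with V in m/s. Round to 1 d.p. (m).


Convert speed: V = 137 / 3.6 = 38.0556 m/s
V^2 = 1448.2253
d = 1448.2253 / (2 * 0.64)
d = 1448.2253 / 1.28
d = 1131.4 m

1131.4


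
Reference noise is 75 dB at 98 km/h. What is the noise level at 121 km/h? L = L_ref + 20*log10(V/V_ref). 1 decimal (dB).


V/V_ref = 121 / 98 = 1.234694
log10(1.234694) = 0.091559
20 * 0.091559 = 1.8312
L = 75 + 1.8312 = 76.8 dB

76.8


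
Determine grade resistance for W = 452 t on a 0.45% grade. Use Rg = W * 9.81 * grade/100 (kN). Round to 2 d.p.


Rg = W * 9.81 * grade / 100
Rg = 452 * 9.81 * 0.45 / 100
Rg = 4434.12 * 0.0045
Rg = 19.95 kN

19.95


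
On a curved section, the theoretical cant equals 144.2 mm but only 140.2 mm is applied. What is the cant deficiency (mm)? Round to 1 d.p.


Cant deficiency = equilibrium cant - actual cant
CD = 144.2 - 140.2
CD = 4.0 mm

4.0


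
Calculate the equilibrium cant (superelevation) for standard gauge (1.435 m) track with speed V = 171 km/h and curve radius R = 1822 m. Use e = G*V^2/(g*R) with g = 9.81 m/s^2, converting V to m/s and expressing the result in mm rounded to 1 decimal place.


Convert speed: V = 171 / 3.6 = 47.5 m/s
Apply formula: e = 1.435 * 47.5^2 / (9.81 * 1822)
e = 1.435 * 2256.25 / 17873.82
e = 0.181143 m = 181.1 mm

181.1


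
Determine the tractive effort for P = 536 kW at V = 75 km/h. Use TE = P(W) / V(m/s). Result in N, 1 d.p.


Convert: P = 536 kW = 536000 W
V = 75 / 3.6 = 20.8333 m/s
TE = 536000 / 20.8333
TE = 25728.0 N

25728.0


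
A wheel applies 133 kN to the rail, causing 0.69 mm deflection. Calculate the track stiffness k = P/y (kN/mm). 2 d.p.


Track stiffness k = P / y
k = 133 / 0.69
k = 192.75 kN/mm

192.75


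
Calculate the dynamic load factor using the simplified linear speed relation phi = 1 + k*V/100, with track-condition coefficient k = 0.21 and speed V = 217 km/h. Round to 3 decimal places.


phi = 1 + k * V / 100
phi = 1 + 0.21 * 217 / 100
phi = 1 + 0.4557
phi = 1.456

1.456


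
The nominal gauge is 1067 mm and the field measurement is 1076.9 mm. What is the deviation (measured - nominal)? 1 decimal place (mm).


Deviation = measured - nominal
Deviation = 1076.9 - 1067
Deviation = 9.9 mm

9.9


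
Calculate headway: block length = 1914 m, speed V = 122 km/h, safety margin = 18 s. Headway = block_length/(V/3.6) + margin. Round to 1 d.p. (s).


V = 122 / 3.6 = 33.8889 m/s
Block traversal time = 1914 / 33.8889 = 56.4787 s
Headway = 56.4787 + 18
Headway = 74.5 s

74.5


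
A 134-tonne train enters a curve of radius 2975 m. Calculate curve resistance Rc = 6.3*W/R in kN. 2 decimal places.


Rc = 6.3 * W / R
Rc = 6.3 * 134 / 2975
Rc = 844.2 / 2975
Rc = 0.28 kN

0.28


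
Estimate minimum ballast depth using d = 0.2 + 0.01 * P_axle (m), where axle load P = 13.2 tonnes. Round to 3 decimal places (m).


d = 0.2 + 0.01 * 13.2
d = 0.2 + 0.132
d = 0.332 m

0.332


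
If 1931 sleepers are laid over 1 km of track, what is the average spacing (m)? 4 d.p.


Spacing = 1000 m / number of sleepers
Spacing = 1000 / 1931
Spacing = 0.5179 m

0.5179


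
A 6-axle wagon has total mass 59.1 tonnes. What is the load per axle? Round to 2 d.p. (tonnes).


Load per axle = total weight / number of axles
Load = 59.1 / 6
Load = 9.85 tonnes

9.85


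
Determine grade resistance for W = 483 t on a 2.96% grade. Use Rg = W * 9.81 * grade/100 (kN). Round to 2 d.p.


Rg = W * 9.81 * grade / 100
Rg = 483 * 9.81 * 2.96 / 100
Rg = 4738.23 * 0.0296
Rg = 140.25 kN

140.25


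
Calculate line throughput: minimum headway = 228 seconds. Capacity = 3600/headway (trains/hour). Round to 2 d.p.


Capacity = 3600 / headway
Capacity = 3600 / 228
Capacity = 15.79 trains/hour

15.79


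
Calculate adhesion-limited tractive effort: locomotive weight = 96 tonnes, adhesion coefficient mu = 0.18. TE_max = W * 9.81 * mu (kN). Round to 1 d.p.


TE_max = W * g * mu
TE_max = 96 * 9.81 * 0.18
TE_max = 941.76 * 0.18
TE_max = 169.5 kN

169.5


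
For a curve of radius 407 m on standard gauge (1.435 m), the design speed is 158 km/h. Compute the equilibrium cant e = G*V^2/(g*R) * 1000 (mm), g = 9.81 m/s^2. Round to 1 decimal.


Convert speed: V = 158 / 3.6 = 43.8889 m/s
Apply formula: e = 1.435 * 43.8889^2 / (9.81 * 407)
e = 1.435 * 1926.2346 / 3992.67
e = 0.692305 m = 692.3 mm

692.3


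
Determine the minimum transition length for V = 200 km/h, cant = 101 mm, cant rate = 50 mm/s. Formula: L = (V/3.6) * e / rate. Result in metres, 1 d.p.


Convert speed: V = 200 / 3.6 = 55.5556 m/s
L = 55.5556 * 101 / 50
L = 5611.1111 / 50
L = 112.2 m

112.2


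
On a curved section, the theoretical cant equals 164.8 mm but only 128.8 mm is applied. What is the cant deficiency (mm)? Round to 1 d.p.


Cant deficiency = equilibrium cant - actual cant
CD = 164.8 - 128.8
CD = 36.0 mm

36.0


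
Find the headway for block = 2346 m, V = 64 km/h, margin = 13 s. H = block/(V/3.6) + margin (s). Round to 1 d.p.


V = 64 / 3.6 = 17.7778 m/s
Block traversal time = 2346 / 17.7778 = 131.9625 s
Headway = 131.9625 + 13
Headway = 145.0 s

145.0


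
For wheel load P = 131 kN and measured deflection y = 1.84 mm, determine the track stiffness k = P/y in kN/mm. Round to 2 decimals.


Track stiffness k = P / y
k = 131 / 1.84
k = 71.20 kN/mm

71.20


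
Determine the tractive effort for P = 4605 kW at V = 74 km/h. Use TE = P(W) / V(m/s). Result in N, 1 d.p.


Convert: P = 4605 kW = 4605000 W
V = 74 / 3.6 = 20.5556 m/s
TE = 4605000 / 20.5556
TE = 224027.0 N

224027.0


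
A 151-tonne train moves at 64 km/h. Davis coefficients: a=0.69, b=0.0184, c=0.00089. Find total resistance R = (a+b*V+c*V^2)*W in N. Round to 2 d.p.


b*V = 0.0184 * 64 = 1.1776
c*V^2 = 0.00089 * 4096 = 3.64544
R_per_t = 0.69 + 1.1776 + 3.64544 = 5.51304 N/t
R_total = 5.51304 * 151 = 832.47 N

832.47


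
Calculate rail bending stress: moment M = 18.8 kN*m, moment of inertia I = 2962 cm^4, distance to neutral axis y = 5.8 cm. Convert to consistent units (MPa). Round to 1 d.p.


Convert units:
M = 18.8 kN*m = 18800000 N*mm
y = 5.8 cm = 58 mm
I = 2962 cm^4 = 29620000 mm^4
sigma = 18800000 * 58 / 29620000
sigma = 36.8 MPa

36.8


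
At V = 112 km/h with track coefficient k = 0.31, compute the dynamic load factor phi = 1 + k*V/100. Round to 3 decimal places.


phi = 1 + k * V / 100
phi = 1 + 0.31 * 112 / 100
phi = 1 + 0.3472
phi = 1.347

1.347


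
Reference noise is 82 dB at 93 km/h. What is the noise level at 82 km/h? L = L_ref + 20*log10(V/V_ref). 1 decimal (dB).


V/V_ref = 82 / 93 = 0.88172
log10(0.88172) = -0.054669
20 * -0.054669 = -1.0934
L = 82 + -1.0934 = 80.9 dB

80.9


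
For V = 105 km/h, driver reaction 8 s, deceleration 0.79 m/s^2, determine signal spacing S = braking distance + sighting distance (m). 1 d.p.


V = 105 / 3.6 = 29.1667 m/s
Braking distance = 29.1667^2 / (2*0.79) = 538.4142 m
Sighting distance = 29.1667 * 8 = 233.3333 m
S = 538.4142 + 233.3333 = 771.7 m

771.7


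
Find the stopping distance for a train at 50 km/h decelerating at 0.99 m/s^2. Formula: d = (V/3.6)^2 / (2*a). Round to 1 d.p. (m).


Convert speed: V = 50 / 3.6 = 13.8889 m/s
V^2 = 192.9012
d = 192.9012 / (2 * 0.99)
d = 192.9012 / 1.98
d = 97.4 m

97.4


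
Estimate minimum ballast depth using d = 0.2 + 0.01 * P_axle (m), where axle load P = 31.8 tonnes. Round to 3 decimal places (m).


d = 0.2 + 0.01 * 31.8
d = 0.2 + 0.318
d = 0.518 m

0.518


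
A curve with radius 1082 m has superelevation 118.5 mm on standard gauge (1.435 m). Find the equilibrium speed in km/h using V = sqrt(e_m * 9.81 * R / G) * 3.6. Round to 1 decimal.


Convert cant: e = 118.5 mm = 0.1185 m
V_ms = sqrt(0.1185 * 9.81 * 1082 / 1.435)
V_ms = sqrt(876.521791) = 29.6061 m/s
V = 29.6061 * 3.6 = 106.6 km/h

106.6


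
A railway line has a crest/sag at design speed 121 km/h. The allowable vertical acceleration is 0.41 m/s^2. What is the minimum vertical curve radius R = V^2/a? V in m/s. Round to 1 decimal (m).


Convert speed: V = 121 / 3.6 = 33.6111 m/s
V^2 = 1129.7068 m^2/s^2
R_v = 1129.7068 / 0.41
R_v = 2755.4 m

2755.4


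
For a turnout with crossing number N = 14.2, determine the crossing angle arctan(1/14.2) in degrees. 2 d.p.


1/N = 1/14.2 = 0.070423
angle = arctan(0.070423) = 0.070306 rad
angle = 0.070306 * 180/pi = 4.03 degrees

4.03


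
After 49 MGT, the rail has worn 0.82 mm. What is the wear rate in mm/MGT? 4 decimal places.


Wear rate = total wear / cumulative tonnage
Rate = 0.82 / 49
Rate = 0.0167 mm/MGT

0.0167


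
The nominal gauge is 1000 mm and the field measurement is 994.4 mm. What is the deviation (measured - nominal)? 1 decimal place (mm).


Deviation = measured - nominal
Deviation = 994.4 - 1000
Deviation = -5.6 mm

-5.6


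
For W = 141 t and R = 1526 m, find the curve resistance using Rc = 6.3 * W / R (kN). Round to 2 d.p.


Rc = 6.3 * W / R
Rc = 6.3 * 141 / 1526
Rc = 888.3 / 1526
Rc = 0.58 kN

0.58


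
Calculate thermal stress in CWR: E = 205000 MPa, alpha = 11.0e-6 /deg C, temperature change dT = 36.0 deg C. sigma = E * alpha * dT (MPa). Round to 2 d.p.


sigma = E * alpha * dT
sigma = 205000 * 11.0e-6 * 36.0
sigma = 2.255 * 36.0
sigma = 81.18 MPa

81.18


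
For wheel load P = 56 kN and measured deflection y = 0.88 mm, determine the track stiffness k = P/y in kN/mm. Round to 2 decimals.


Track stiffness k = P / y
k = 56 / 0.88
k = 63.64 kN/mm

63.64


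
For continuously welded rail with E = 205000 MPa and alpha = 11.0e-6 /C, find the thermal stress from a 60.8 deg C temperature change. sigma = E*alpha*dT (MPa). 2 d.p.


sigma = E * alpha * dT
sigma = 205000 * 11.0e-6 * 60.8
sigma = 2.255 * 60.8
sigma = 137.10 MPa

137.10


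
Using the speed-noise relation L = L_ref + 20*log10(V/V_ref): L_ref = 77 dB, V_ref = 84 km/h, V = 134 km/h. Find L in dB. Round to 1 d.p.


V/V_ref = 134 / 84 = 1.595238
log10(1.595238) = 0.202826
20 * 0.202826 = 4.0565
L = 77 + 4.0565 = 81.1 dB

81.1


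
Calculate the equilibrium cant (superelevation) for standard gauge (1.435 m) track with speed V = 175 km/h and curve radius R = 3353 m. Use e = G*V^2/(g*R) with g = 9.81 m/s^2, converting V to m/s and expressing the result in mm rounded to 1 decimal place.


Convert speed: V = 175 / 3.6 = 48.6111 m/s
Apply formula: e = 1.435 * 48.6111^2 / (9.81 * 3353)
e = 1.435 * 2363.0401 / 32892.93
e = 0.103091 m = 103.1 mm

103.1


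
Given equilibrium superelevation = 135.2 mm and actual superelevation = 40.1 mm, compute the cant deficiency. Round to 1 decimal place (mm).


Cant deficiency = equilibrium cant - actual cant
CD = 135.2 - 40.1
CD = 95.1 mm

95.1


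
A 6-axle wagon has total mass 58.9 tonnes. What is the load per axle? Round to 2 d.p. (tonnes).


Load per axle = total weight / number of axles
Load = 58.9 / 6
Load = 9.82 tonnes

9.82


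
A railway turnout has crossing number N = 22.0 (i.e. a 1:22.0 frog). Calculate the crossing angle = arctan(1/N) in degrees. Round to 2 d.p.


1/N = 1/22.0 = 0.045455
angle = arctan(0.045455) = 0.045423 rad
angle = 0.045423 * 180/pi = 2.60 degrees

2.60


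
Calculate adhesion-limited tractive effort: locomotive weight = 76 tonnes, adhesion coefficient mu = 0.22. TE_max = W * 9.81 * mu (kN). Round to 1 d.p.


TE_max = W * g * mu
TE_max = 76 * 9.81 * 0.22
TE_max = 745.56 * 0.22
TE_max = 164.0 kN

164.0


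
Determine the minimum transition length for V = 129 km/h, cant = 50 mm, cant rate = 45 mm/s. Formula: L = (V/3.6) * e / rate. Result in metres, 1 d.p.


Convert speed: V = 129 / 3.6 = 35.8333 m/s
L = 35.8333 * 50 / 45
L = 1791.6667 / 45
L = 39.8 m

39.8


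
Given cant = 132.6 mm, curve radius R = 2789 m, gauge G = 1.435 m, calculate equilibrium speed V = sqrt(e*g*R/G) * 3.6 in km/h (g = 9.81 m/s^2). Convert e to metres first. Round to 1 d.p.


Convert cant: e = 132.6 mm = 0.1326 m
V_ms = sqrt(0.1326 * 9.81 * 2789 / 1.435)
V_ms = sqrt(2528.186714) = 50.2811 m/s
V = 50.2811 * 3.6 = 181.0 km/h

181.0


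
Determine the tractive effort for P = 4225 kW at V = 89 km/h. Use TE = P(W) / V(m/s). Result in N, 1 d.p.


Convert: P = 4225 kW = 4225000 W
V = 89 / 3.6 = 24.7222 m/s
TE = 4225000 / 24.7222
TE = 170898.9 N

170898.9


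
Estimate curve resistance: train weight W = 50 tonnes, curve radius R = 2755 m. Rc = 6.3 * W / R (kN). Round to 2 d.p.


Rc = 6.3 * W / R
Rc = 6.3 * 50 / 2755
Rc = 315.0 / 2755
Rc = 0.11 kN

0.11


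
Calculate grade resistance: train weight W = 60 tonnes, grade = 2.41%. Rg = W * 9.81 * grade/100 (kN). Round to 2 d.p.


Rg = W * 9.81 * grade / 100
Rg = 60 * 9.81 * 2.41 / 100
Rg = 588.6 * 0.0241
Rg = 14.19 kN

14.19


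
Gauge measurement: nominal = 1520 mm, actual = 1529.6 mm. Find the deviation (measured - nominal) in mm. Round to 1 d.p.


Deviation = measured - nominal
Deviation = 1529.6 - 1520
Deviation = 9.6 mm

9.6


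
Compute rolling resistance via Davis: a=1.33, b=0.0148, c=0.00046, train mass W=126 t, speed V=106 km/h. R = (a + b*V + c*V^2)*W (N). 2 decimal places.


b*V = 0.0148 * 106 = 1.5688
c*V^2 = 0.00046 * 11236 = 5.16856
R_per_t = 1.33 + 1.5688 + 5.16856 = 8.06736 N/t
R_total = 8.06736 * 126 = 1016.49 N

1016.49


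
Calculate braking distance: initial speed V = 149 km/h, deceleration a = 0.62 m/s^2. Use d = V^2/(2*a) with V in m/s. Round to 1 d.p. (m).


Convert speed: V = 149 / 3.6 = 41.3889 m/s
V^2 = 1713.0401
d = 1713.0401 / (2 * 0.62)
d = 1713.0401 / 1.24
d = 1381.5 m

1381.5


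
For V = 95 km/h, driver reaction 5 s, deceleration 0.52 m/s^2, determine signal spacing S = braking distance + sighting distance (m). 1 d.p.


V = 95 / 3.6 = 26.3889 m/s
Braking distance = 26.3889^2 / (2*0.52) = 669.5899 m
Sighting distance = 26.3889 * 5 = 131.9444 m
S = 669.5899 + 131.9444 = 801.5 m

801.5


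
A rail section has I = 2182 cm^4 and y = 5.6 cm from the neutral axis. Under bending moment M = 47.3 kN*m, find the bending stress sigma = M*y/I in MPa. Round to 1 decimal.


Convert units:
M = 47.3 kN*m = 47300000 N*mm
y = 5.6 cm = 56 mm
I = 2182 cm^4 = 21820000 mm^4
sigma = 47300000 * 56 / 21820000
sigma = 121.4 MPa

121.4


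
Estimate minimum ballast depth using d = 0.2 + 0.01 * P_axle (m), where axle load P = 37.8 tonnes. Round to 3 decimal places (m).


d = 0.2 + 0.01 * 37.8
d = 0.2 + 0.378
d = 0.578 m

0.578


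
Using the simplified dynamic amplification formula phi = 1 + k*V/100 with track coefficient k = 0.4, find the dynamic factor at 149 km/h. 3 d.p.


phi = 1 + k * V / 100
phi = 1 + 0.4 * 149 / 100
phi = 1 + 0.596
phi = 1.596

1.596


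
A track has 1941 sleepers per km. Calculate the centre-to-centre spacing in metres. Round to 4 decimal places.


Spacing = 1000 m / number of sleepers
Spacing = 1000 / 1941
Spacing = 0.5152 m

0.5152


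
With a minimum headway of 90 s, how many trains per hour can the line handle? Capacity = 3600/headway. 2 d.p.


Capacity = 3600 / headway
Capacity = 3600 / 90
Capacity = 40.00 trains/hour

40.00


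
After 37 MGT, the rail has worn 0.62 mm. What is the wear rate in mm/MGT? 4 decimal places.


Wear rate = total wear / cumulative tonnage
Rate = 0.62 / 37
Rate = 0.0168 mm/MGT

0.0168


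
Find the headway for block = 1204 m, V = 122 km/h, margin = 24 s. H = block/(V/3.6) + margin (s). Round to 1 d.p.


V = 122 / 3.6 = 33.8889 m/s
Block traversal time = 1204 / 33.8889 = 35.5279 s
Headway = 35.5279 + 24
Headway = 59.5 s

59.5


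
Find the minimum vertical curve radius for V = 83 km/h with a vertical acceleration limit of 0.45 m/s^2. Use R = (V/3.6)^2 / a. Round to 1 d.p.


Convert speed: V = 83 / 3.6 = 23.0556 m/s
V^2 = 531.5586 m^2/s^2
R_v = 531.5586 / 0.45
R_v = 1181.2 m

1181.2


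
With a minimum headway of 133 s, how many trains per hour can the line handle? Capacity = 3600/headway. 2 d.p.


Capacity = 3600 / headway
Capacity = 3600 / 133
Capacity = 27.07 trains/hour

27.07


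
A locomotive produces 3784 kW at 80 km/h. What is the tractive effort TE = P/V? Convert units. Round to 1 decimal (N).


Convert: P = 3784 kW = 3784000 W
V = 80 / 3.6 = 22.2222 m/s
TE = 3784000 / 22.2222
TE = 170280.0 N

170280.0


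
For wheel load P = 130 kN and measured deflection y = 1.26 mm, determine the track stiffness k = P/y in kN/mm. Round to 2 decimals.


Track stiffness k = P / y
k = 130 / 1.26
k = 103.17 kN/mm

103.17


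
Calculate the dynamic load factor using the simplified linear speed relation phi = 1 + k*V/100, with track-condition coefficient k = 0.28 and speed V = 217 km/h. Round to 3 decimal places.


phi = 1 + k * V / 100
phi = 1 + 0.28 * 217 / 100
phi = 1 + 0.6076
phi = 1.608

1.608


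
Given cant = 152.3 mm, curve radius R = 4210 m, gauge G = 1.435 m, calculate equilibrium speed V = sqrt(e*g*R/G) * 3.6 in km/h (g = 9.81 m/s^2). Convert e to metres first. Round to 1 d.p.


Convert cant: e = 152.3 mm = 0.1523 m
V_ms = sqrt(0.1523 * 9.81 * 4210 / 1.435)
V_ms = sqrt(4383.278906) = 66.2063 m/s
V = 66.2063 * 3.6 = 238.3 km/h

238.3


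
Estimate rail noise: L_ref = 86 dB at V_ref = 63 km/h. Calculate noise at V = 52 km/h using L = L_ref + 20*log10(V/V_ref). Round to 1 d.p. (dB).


V/V_ref = 52 / 63 = 0.825397
log10(0.825397) = -0.083337
20 * -0.083337 = -1.6667
L = 86 + -1.6667 = 84.3 dB

84.3


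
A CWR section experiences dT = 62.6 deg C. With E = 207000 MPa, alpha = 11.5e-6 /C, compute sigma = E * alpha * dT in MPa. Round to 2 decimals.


sigma = E * alpha * dT
sigma = 207000 * 11.5e-6 * 62.6
sigma = 2.3805 * 62.6
sigma = 149.02 MPa

149.02


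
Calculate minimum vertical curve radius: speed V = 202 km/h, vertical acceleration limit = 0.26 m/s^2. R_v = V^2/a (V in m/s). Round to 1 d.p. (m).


Convert speed: V = 202 / 3.6 = 56.1111 m/s
V^2 = 3148.4568 m^2/s^2
R_v = 3148.4568 / 0.26
R_v = 12109.4 m

12109.4


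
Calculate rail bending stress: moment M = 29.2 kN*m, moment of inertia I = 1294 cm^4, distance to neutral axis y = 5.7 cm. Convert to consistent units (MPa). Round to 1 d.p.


Convert units:
M = 29.2 kN*m = 29200000 N*mm
y = 5.7 cm = 57 mm
I = 1294 cm^4 = 12940000 mm^4
sigma = 29200000 * 57 / 12940000
sigma = 128.6 MPa

128.6


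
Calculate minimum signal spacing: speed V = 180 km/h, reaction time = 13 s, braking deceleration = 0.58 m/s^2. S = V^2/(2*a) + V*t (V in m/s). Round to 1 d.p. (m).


V = 180 / 3.6 = 50.0 m/s
Braking distance = 50.0^2 / (2*0.58) = 2155.1724 m
Sighting distance = 50.0 * 13 = 650.0 m
S = 2155.1724 + 650.0 = 2805.2 m

2805.2


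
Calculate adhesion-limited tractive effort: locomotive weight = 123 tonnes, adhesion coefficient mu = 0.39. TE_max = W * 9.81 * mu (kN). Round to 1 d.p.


TE_max = W * g * mu
TE_max = 123 * 9.81 * 0.39
TE_max = 1206.63 * 0.39
TE_max = 470.6 kN

470.6


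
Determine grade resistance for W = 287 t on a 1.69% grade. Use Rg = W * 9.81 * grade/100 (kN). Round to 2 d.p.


Rg = W * 9.81 * grade / 100
Rg = 287 * 9.81 * 1.69 / 100
Rg = 2815.47 * 0.0169
Rg = 47.58 kN

47.58


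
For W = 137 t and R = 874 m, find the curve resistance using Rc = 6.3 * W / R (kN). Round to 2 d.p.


Rc = 6.3 * W / R
Rc = 6.3 * 137 / 874
Rc = 863.1 / 874
Rc = 0.99 kN

0.99


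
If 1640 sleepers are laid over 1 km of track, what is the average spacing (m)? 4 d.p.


Spacing = 1000 m / number of sleepers
Spacing = 1000 / 1640
Spacing = 0.6098 m

0.6098


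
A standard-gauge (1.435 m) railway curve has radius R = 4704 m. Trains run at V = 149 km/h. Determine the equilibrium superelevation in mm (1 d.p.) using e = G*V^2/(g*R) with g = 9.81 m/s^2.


Convert speed: V = 149 / 3.6 = 41.3889 m/s
Apply formula: e = 1.435 * 41.3889^2 / (9.81 * 4704)
e = 1.435 * 1713.0401 / 46146.24
e = 0.05327 m = 53.3 mm

53.3


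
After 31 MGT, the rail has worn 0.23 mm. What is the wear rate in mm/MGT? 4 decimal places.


Wear rate = total wear / cumulative tonnage
Rate = 0.23 / 31
Rate = 0.0074 mm/MGT

0.0074


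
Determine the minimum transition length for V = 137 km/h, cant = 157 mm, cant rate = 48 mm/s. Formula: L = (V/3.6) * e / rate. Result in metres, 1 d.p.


Convert speed: V = 137 / 3.6 = 38.0556 m/s
L = 38.0556 * 157 / 48
L = 5974.7222 / 48
L = 124.5 m

124.5


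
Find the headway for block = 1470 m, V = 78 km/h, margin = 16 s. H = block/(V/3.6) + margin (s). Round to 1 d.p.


V = 78 / 3.6 = 21.6667 m/s
Block traversal time = 1470 / 21.6667 = 67.8462 s
Headway = 67.8462 + 16
Headway = 83.8 s

83.8


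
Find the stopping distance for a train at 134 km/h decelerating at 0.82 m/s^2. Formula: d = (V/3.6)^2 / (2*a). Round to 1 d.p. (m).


Convert speed: V = 134 / 3.6 = 37.2222 m/s
V^2 = 1385.4938
d = 1385.4938 / (2 * 0.82)
d = 1385.4938 / 1.64
d = 844.8 m

844.8


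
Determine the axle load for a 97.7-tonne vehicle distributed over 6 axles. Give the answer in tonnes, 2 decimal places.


Load per axle = total weight / number of axles
Load = 97.7 / 6
Load = 16.28 tonnes

16.28


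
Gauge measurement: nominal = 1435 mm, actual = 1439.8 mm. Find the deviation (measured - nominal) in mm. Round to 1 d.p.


Deviation = measured - nominal
Deviation = 1439.8 - 1435
Deviation = 4.8 mm

4.8


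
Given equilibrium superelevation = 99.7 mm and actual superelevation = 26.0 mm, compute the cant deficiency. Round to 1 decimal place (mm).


Cant deficiency = equilibrium cant - actual cant
CD = 99.7 - 26.0
CD = 73.7 mm

73.7


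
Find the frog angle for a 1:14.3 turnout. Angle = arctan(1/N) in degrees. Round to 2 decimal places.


1/N = 1/14.3 = 0.06993
angle = arctan(0.06993) = 0.069816 rad
angle = 0.069816 * 180/pi = 4.00 degrees

4.00


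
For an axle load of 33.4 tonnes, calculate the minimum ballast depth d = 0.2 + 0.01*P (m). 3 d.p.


d = 0.2 + 0.01 * 33.4
d = 0.2 + 0.334
d = 0.534 m

0.534


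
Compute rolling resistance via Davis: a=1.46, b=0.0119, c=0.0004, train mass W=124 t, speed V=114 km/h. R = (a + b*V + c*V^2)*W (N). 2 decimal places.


b*V = 0.0119 * 114 = 1.3566
c*V^2 = 0.0004 * 12996 = 5.1984
R_per_t = 1.46 + 1.3566 + 5.1984 = 8.015 N/t
R_total = 8.015 * 124 = 993.86 N

993.86


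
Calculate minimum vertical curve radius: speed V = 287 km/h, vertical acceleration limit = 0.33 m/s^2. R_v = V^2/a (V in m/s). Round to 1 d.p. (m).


Convert speed: V = 287 / 3.6 = 79.7222 m/s
V^2 = 6355.6327 m^2/s^2
R_v = 6355.6327 / 0.33
R_v = 19259.5 m

19259.5


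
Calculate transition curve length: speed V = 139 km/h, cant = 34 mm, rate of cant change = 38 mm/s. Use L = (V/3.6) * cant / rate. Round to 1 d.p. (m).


Convert speed: V = 139 / 3.6 = 38.6111 m/s
L = 38.6111 * 34 / 38
L = 1312.7778 / 38
L = 34.5 m

34.5


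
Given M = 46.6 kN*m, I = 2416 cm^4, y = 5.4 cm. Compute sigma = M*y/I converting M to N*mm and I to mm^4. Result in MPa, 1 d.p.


Convert units:
M = 46.6 kN*m = 46600000 N*mm
y = 5.4 cm = 54 mm
I = 2416 cm^4 = 24160000 mm^4
sigma = 46600000 * 54 / 24160000
sigma = 104.2 MPa

104.2


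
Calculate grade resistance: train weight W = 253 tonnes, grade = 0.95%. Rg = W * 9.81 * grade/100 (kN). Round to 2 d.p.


Rg = W * 9.81 * grade / 100
Rg = 253 * 9.81 * 0.95 / 100
Rg = 2481.93 * 0.0095
Rg = 23.58 kN

23.58


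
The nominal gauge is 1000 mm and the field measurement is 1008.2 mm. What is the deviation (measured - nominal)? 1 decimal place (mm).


Deviation = measured - nominal
Deviation = 1008.2 - 1000
Deviation = 8.2 mm

8.2


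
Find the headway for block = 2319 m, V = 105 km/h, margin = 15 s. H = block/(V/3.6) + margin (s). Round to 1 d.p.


V = 105 / 3.6 = 29.1667 m/s
Block traversal time = 2319 / 29.1667 = 79.5086 s
Headway = 79.5086 + 15
Headway = 94.5 s

94.5


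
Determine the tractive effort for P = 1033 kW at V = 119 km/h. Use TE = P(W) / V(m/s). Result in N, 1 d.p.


Convert: P = 1033 kW = 1033000 W
V = 119 / 3.6 = 33.0556 m/s
TE = 1033000 / 33.0556
TE = 31250.4 N

31250.4


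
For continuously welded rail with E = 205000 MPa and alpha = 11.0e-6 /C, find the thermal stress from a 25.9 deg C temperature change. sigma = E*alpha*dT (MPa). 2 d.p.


sigma = E * alpha * dT
sigma = 205000 * 11.0e-6 * 25.9
sigma = 2.255 * 25.9
sigma = 58.40 MPa

58.40


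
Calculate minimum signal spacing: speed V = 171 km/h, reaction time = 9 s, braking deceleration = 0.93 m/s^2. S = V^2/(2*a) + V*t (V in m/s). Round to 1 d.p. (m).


V = 171 / 3.6 = 47.5 m/s
Braking distance = 47.5^2 / (2*0.93) = 1213.0376 m
Sighting distance = 47.5 * 9 = 427.5 m
S = 1213.0376 + 427.5 = 1640.5 m

1640.5


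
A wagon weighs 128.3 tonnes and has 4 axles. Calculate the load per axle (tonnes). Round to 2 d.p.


Load per axle = total weight / number of axles
Load = 128.3 / 4
Load = 32.08 tonnes

32.08


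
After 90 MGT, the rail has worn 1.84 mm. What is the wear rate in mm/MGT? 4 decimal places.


Wear rate = total wear / cumulative tonnage
Rate = 1.84 / 90
Rate = 0.0204 mm/MGT

0.0204


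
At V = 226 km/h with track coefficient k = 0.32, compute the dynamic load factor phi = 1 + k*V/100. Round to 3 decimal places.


phi = 1 + k * V / 100
phi = 1 + 0.32 * 226 / 100
phi = 1 + 0.7232
phi = 1.723

1.723


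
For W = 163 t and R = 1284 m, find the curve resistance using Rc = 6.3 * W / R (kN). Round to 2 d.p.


Rc = 6.3 * W / R
Rc = 6.3 * 163 / 1284
Rc = 1026.9 / 1284
Rc = 0.80 kN

0.80


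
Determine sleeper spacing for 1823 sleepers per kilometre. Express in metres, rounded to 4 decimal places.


Spacing = 1000 m / number of sleepers
Spacing = 1000 / 1823
Spacing = 0.5485 m

0.5485


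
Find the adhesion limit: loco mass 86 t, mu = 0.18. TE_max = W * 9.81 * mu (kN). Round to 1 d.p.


TE_max = W * g * mu
TE_max = 86 * 9.81 * 0.18
TE_max = 843.66 * 0.18
TE_max = 151.9 kN

151.9


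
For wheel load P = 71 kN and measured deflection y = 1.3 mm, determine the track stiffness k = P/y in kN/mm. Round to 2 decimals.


Track stiffness k = P / y
k = 71 / 1.3
k = 54.62 kN/mm

54.62


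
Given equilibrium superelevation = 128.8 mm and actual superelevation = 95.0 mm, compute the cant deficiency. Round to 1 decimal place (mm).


Cant deficiency = equilibrium cant - actual cant
CD = 128.8 - 95.0
CD = 33.8 mm

33.8


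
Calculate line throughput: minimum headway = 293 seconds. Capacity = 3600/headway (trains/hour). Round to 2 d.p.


Capacity = 3600 / headway
Capacity = 3600 / 293
Capacity = 12.29 trains/hour

12.29


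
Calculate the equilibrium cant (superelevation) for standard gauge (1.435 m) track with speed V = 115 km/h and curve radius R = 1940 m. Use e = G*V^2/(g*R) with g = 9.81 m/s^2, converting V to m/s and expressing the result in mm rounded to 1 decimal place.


Convert speed: V = 115 / 3.6 = 31.9444 m/s
Apply formula: e = 1.435 * 31.9444^2 / (9.81 * 1940)
e = 1.435 * 1020.4475 / 19031.4
e = 0.076943 m = 76.9 mm

76.9
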